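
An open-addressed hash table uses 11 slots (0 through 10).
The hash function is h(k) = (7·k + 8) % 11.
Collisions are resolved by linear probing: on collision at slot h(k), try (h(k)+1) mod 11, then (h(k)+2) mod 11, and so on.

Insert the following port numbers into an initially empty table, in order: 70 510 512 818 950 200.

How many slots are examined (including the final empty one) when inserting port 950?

5

70: h=3 -> slot 3
510: h=3, probe 3,4 -> slot 4
512: h=6 -> slot 6
818: h=3, probe 3,4,5 -> slot 5
950: h=3, probe 3,4,5,6,7 -> slot 7
200: h=0 -> slot 0
Table: [200, _, _, 70, 510, 818, 512, 950, _, _, _]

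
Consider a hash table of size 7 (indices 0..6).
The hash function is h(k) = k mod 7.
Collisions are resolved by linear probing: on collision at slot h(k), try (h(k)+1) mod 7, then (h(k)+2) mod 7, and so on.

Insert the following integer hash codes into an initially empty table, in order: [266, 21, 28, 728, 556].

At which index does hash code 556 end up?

Insert 266: h=0, slot 0 empty => index 0.
Insert 21: h=0, slot 0 occupied => index 1.
Insert 28: h=0, slots 0,1 occupied => index 2.
Insert 728: h=0, slots 0,1,2 occupied => index 3.
Insert 556: h=3, slot 3 occupied => index 4.
Table: [266, 21, 28, 728, 556, _, _]

4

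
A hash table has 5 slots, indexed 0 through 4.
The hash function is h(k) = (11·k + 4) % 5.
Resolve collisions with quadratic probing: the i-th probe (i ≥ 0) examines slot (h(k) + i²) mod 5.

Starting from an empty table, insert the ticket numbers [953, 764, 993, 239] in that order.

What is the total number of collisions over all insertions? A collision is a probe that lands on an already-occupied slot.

953: h=2 => slot 2
764: h=3 => slot 3
993: h=2, probe 2,3,1 => slot 1
239: h=3, probe 3,4 => slot 4
Table: [-, 993, 953, 764, 239]

3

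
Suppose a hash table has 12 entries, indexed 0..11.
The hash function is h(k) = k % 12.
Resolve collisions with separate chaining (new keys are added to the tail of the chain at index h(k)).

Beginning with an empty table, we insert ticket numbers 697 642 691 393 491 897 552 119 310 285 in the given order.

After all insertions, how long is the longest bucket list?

3

Insert 697: h=1, bucket 1 empty -> new chain.
Insert 642: h=6, bucket 6 empty -> new chain.
Insert 691: h=7, bucket 7 empty -> new chain.
Insert 393: h=9, bucket 9 empty -> new chain.
Insert 491: h=11, bucket 11 empty -> new chain.
Insert 897: h=9, bucket 9 nonempty -> append to chain.
Insert 552: h=0, bucket 0 empty -> new chain.
Insert 119: h=11, bucket 11 nonempty -> append to chain.
Insert 310: h=10, bucket 10 empty -> new chain.
Insert 285: h=9, bucket 9 nonempty -> append to chain.
Final buckets:
0: 552
1: 697
2: -
3: -
4: -
5: -
6: 642
7: 691
8: -
9: 393 -> 897 -> 285
10: 310
11: 491 -> 119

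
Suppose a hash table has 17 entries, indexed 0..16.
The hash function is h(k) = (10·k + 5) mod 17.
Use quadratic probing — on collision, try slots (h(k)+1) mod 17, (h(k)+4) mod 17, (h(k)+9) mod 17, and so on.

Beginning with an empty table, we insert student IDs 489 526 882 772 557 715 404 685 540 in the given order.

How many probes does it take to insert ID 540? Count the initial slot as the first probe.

489: h=16 -> slot 16
526: h=12 -> slot 12
882: h=2 -> slot 2
772: h=7 -> slot 7
557: h=16, probe 16,0 -> slot 0
715: h=15 -> slot 15
404: h=16, probe 16,0,3 -> slot 3
685: h=4 -> slot 4
540: h=16, probe 16,0,3,8 -> slot 8
Table: [557, -, 882, 404, 685, -, -, 772, 540, -, -, -, 526, -, -, 715, 489]

4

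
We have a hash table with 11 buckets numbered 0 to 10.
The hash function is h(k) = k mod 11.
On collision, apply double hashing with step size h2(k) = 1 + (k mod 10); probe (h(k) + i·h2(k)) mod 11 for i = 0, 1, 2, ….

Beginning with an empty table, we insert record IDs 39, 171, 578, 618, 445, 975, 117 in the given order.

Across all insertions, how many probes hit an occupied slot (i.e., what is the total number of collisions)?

39 hashes to 6; slot 6 is free => place at 6.
171 hashes to 6, h2=2; 6 taken => place at 8.
578 hashes to 6, h2=9; 6 taken => place at 4.
618 hashes to 2; slot 2 is free => place at 2.
445 hashes to 5; slot 5 is free => place at 5.
975 hashes to 7; slot 7 is free => place at 7.
117 hashes to 7, h2=8; 7,4 taken => place at 1.
Table: [., 117, 618, ., 578, 445, 39, 975, 171, ., .]

4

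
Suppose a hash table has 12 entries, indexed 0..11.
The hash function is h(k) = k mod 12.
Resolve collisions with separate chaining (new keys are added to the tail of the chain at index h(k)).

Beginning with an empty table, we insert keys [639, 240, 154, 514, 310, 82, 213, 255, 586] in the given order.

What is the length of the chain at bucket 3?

Insert 639: h=3, bucket 3 empty -> new chain.
Insert 240: h=0, bucket 0 empty -> new chain.
Insert 154: h=10, bucket 10 empty -> new chain.
Insert 514: h=10, bucket 10 nonempty -> append to chain.
Insert 310: h=10, bucket 10 nonempty -> append to chain.
Insert 82: h=10, bucket 10 nonempty -> append to chain.
Insert 213: h=9, bucket 9 empty -> new chain.
Insert 255: h=3, bucket 3 nonempty -> append to chain.
Insert 586: h=10, bucket 10 nonempty -> append to chain.
Final buckets:
0: 240
1: _
2: _
3: 639 -> 255
4: _
5: _
6: _
7: _
8: _
9: 213
10: 154 -> 514 -> 310 -> 82 -> 586
11: _

2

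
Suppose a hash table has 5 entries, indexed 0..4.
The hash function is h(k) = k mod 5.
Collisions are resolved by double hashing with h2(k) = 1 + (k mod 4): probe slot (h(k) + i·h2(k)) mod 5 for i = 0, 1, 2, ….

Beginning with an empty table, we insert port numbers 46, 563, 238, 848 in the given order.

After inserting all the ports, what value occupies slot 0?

848

46 hashes to 1; slot 1 is free -> place at 1.
563 hashes to 3; slot 3 is free -> place at 3.
238 hashes to 3, h2=3; 3,1 taken -> place at 4.
848 hashes to 3, h2=1; 3,4 taken -> place at 0.
Table: [848, 46, —, 563, 238]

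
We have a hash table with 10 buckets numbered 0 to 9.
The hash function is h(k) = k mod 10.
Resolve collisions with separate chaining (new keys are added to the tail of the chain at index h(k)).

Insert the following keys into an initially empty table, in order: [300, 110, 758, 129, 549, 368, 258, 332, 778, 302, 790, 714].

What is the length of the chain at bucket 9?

Insert 300: h=0, bucket 0 empty → new chain.
Insert 110: h=0, bucket 0 nonempty → append to chain.
Insert 758: h=8, bucket 8 empty → new chain.
Insert 129: h=9, bucket 9 empty → new chain.
Insert 549: h=9, bucket 9 nonempty → append to chain.
Insert 368: h=8, bucket 8 nonempty → append to chain.
Insert 258: h=8, bucket 8 nonempty → append to chain.
Insert 332: h=2, bucket 2 empty → new chain.
Insert 778: h=8, bucket 8 nonempty → append to chain.
Insert 302: h=2, bucket 2 nonempty → append to chain.
Insert 790: h=0, bucket 0 nonempty → append to chain.
Insert 714: h=4, bucket 4 empty → new chain.
Final buckets:
0: 300 -> 110 -> 790
1: _
2: 332 -> 302
3: _
4: 714
5: _
6: _
7: _
8: 758 -> 368 -> 258 -> 778
9: 129 -> 549

2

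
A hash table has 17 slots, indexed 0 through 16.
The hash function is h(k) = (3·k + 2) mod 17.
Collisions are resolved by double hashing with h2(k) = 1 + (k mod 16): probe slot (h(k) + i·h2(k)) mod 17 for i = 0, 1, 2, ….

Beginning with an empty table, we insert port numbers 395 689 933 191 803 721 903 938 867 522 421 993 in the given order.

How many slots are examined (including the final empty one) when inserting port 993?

Insert 395: h=14, slot 14 empty -> index 14.
Insert 689: h=12, slot 12 empty -> index 12.
Insert 933: h=13, slot 13 empty -> index 13.
Insert 191: h=14, h2=16, slots 14,13,12 occupied -> index 11.
Insert 803: h=14, h2=4, slot 14 occupied -> index 1.
Insert 721: h=6, slot 6 empty -> index 6.
Insert 903: h=8, slot 8 empty -> index 8.
Insert 938: h=11, h2=11, slot 11 occupied -> index 5.
Insert 867: h=2, slot 2 empty -> index 2.
Insert 522: h=4, slot 4 empty -> index 4.
Insert 421: h=7, slot 7 empty -> index 7.
Insert 993: h=6, h2=2, slots 6,8 occupied -> index 10.
Table: [-, 803, 867, -, 522, 938, 721, 421, 903, -, 993, 191, 689, 933, 395, -, -]

3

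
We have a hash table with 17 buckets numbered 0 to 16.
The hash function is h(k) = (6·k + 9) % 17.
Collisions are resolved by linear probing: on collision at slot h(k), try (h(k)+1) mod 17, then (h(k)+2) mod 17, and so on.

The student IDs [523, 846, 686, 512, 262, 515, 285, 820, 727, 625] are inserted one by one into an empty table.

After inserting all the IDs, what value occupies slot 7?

523: h=2 -> slot 2
846: h=2, probe 2,3 -> slot 3
686: h=11 -> slot 11
512: h=4 -> slot 4
262: h=0 -> slot 0
515: h=5 -> slot 5
285: h=2, probe 2,3,4,5,6 -> slot 6
820: h=16 -> slot 16
727: h=2, probe 2,3,4,5,6,7 -> slot 7
625: h=2, probe 2,3,4,5,6,7,8 -> slot 8
Table: [262, -, 523, 846, 512, 515, 285, 727, 625, -, -, 686, -, -, -, -, 820]

727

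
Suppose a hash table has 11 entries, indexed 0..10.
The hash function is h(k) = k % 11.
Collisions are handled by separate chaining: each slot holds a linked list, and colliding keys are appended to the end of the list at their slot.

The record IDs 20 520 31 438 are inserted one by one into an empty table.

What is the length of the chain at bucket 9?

3

20 → bucket 9
520 → bucket 3
31 → bucket 9 (collision)
438 → bucket 9 (collision)
Final buckets:
0: _
1: _
2: _
3: 520
4: _
5: _
6: _
7: _
8: _
9: 20 -> 31 -> 438
10: _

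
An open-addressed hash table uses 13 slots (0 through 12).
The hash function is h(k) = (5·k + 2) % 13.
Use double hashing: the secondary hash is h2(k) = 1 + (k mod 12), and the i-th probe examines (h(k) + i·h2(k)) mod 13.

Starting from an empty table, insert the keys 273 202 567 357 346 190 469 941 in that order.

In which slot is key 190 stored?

12

Insert 273: h=2, slot 2 empty => index 2.
Insert 202: h=11, slot 11 empty => index 11.
Insert 567: h=3, slot 3 empty => index 3.
Insert 357: h=6, slot 6 empty => index 6.
Insert 346: h=3, h2=11, slot 3 occupied => index 1.
Insert 190: h=3, h2=11, slots 3,1 occupied => index 12.
Insert 469: h=7, slot 7 empty => index 7.
Insert 941: h=1, h2=6, slots 1,7 occupied => index 0.
Table: [941, 346, 273, 567, —, —, 357, 469, —, —, —, 202, 190]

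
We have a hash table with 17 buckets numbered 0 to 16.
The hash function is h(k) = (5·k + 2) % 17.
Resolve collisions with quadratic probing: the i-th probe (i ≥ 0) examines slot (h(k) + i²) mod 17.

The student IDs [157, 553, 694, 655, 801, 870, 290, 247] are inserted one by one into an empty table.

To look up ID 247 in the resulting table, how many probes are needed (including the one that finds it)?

157 hashes to 5; slot 5 is free => place at 5.
553 hashes to 13; slot 13 is free => place at 13.
694 hashes to 4; slot 4 is free => place at 4.
655 hashes to 13; 13 taken => place at 14.
801 hashes to 12; slot 12 is free => place at 12.
870 hashes to 0; slot 0 is free => place at 0.
290 hashes to 7; slot 7 is free => place at 7.
247 hashes to 13; 13,14,0,5,12,4 taken => place at 15.
Table: [870, —, —, —, 694, 157, —, 290, —, —, —, —, 801, 553, 655, 247, —]
Lookup 247: h=13, probe 13,14,0,5,12,4,15 → found at 15.

7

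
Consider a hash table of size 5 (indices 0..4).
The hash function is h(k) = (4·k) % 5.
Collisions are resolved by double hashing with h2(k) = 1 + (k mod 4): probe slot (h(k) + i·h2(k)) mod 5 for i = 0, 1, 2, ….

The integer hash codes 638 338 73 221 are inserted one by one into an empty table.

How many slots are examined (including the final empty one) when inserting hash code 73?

2

638 hashes to 2; slot 2 is free => place at 2.
338 hashes to 2, h2=3; 2 taken => place at 0.
73 hashes to 2, h2=2; 2 taken => place at 4.
221 hashes to 4, h2=2; 4 taken => place at 1.
Table: [338, 221, 638, ∅, 73]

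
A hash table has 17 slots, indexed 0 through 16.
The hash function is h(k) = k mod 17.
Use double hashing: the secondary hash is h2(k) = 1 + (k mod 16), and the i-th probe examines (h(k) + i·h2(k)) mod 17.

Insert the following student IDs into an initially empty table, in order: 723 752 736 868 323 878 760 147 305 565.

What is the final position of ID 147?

723 hashes to 9; slot 9 is free -> place at 9.
752 hashes to 4; slot 4 is free -> place at 4.
736 hashes to 5; slot 5 is free -> place at 5.
868 hashes to 1; slot 1 is free -> place at 1.
323 hashes to 0; slot 0 is free -> place at 0.
878 hashes to 11; slot 11 is free -> place at 11.
760 hashes to 12; slot 12 is free -> place at 12.
147 hashes to 11, h2=4; 11 taken -> place at 15.
305 hashes to 16; slot 16 is free -> place at 16.
565 hashes to 4, h2=6; 4 taken -> place at 10.
Table: [323, 868, -, -, 752, 736, -, -, -, 723, 565, 878, 760, -, -, 147, 305]

15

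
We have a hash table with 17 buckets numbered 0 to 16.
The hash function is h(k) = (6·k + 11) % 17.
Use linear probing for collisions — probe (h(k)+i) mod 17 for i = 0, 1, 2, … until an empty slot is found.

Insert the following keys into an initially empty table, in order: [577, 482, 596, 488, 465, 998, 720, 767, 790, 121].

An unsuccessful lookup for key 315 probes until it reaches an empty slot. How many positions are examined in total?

6

577: h=5 → slot 5
482: h=13 → slot 13
596: h=0 → slot 0
488: h=15 → slot 15
465: h=13, probe 13,14 → slot 14
998: h=15, probe 15,16 → slot 16
720: h=13, probe 13,14,15,16,0,1 → slot 1
767: h=6 → slot 6
790: h=8 → slot 8
121: h=6, probe 6,7 → slot 7
Table: [596, 720, ∅, ∅, ∅, 577, 767, 121, 790, ∅, ∅, ∅, ∅, 482, 465, 488, 998]
Lookup 315: h=14, probe 14,15,16,0,1,2 → slot 2 empty, not found.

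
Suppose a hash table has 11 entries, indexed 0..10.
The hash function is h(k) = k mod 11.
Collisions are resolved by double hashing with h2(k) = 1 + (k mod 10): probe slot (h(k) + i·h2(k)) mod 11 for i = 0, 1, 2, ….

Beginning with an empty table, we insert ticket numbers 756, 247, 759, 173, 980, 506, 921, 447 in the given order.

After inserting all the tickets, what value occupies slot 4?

447

756 hashes to 8; slot 8 is free => place at 8.
247 hashes to 5; slot 5 is free => place at 5.
759 hashes to 0; slot 0 is free => place at 0.
173 hashes to 8, h2=4; 8 taken => place at 1.
980 hashes to 1, h2=1; 1 taken => place at 2.
506 hashes to 0, h2=7; 0 taken => place at 7.
921 hashes to 8, h2=2; 8 taken => place at 10.
447 hashes to 7, h2=8; 7 taken => place at 4.
Table: [759, 173, 980, _, 447, 247, _, 506, 756, _, 921]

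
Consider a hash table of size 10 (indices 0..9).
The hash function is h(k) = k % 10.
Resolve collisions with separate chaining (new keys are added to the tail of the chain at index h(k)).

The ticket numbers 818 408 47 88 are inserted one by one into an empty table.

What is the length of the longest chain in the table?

818 → bucket 8
408 → bucket 8 (collision)
47 → bucket 7
88 → bucket 8 (collision)
Final buckets:
0: .
1: .
2: .
3: .
4: .
5: .
6: .
7: 47
8: 818 -> 408 -> 88
9: .

3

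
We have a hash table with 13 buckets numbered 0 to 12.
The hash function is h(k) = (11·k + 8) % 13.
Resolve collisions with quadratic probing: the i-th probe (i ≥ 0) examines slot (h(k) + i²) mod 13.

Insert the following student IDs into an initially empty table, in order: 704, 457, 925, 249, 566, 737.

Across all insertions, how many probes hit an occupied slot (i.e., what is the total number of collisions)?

6

704: h=4 => slot 4
457: h=4, probe 4,5 => slot 5
925: h=4, probe 4,5,8 => slot 8
249: h=4, probe 4,5,8,0 => slot 0
566: h=7 => slot 7
737: h=3 => slot 3
Table: [249, _, _, 737, 704, 457, _, 566, 925, _, _, _, _]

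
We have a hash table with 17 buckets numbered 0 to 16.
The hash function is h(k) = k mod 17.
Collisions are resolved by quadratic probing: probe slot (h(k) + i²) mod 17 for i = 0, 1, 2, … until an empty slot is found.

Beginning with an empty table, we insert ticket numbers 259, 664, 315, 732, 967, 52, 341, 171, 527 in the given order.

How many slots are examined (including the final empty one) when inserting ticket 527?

5

Insert 259: h=4, slot 4 empty => index 4.
Insert 664: h=1, slot 1 empty => index 1.
Insert 315: h=9, slot 9 empty => index 9.
Insert 732: h=1, slot 1 occupied => index 2.
Insert 967: h=15, slot 15 empty => index 15.
Insert 52: h=1, slots 1,2 occupied => index 5.
Insert 341: h=1, slots 1,2,5 occupied => index 10.
Insert 171: h=1, slots 1,2,5,10 occupied => index 0.
Insert 527: h=0, slots 0,1,4,9 occupied => index 16.
Table: [171, 664, 732, _, 259, 52, _, _, _, 315, 341, _, _, _, _, 967, 527]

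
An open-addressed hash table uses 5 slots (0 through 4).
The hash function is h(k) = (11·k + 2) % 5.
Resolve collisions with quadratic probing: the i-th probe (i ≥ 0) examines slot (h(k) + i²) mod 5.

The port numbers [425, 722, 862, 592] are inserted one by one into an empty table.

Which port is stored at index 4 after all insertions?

722

Insert 425: h=2, slot 2 empty -> index 2.
Insert 722: h=4, slot 4 empty -> index 4.
Insert 862: h=4, slot 4 occupied -> index 0.
Insert 592: h=4, slots 4,0 occupied -> index 3.
Table: [862, —, 425, 592, 722]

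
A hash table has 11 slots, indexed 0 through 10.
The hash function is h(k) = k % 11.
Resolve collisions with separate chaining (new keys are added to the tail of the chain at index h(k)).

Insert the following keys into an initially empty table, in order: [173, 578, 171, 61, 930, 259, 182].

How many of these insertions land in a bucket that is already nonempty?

5

173 -> bucket 8
578 -> bucket 6
171 -> bucket 6 (collision)
61 -> bucket 6 (collision)
930 -> bucket 6 (collision)
259 -> bucket 6 (collision)
182 -> bucket 6 (collision)
Final buckets:
0: _
1: _
2: _
3: _
4: _
5: _
6: 578 -> 171 -> 61 -> 930 -> 259 -> 182
7: _
8: 173
9: _
10: _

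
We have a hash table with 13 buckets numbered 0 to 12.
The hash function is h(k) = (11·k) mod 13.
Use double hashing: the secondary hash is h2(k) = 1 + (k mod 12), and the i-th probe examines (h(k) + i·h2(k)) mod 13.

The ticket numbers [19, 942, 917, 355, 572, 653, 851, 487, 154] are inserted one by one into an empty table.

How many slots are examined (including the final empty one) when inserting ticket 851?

4

Insert 19: h=1, slot 1 empty -> index 1.
Insert 942: h=1, h2=7, slot 1 occupied -> index 8.
Insert 917: h=12, slot 12 empty -> index 12.
Insert 355: h=5, slot 5 empty -> index 5.
Insert 572: h=0, slot 0 empty -> index 0.
Insert 653: h=7, slot 7 empty -> index 7.
Insert 851: h=1, h2=12, slots 1,0,12 occupied -> index 11.
Insert 487: h=1, h2=8, slot 1 occupied -> index 9.
Insert 154: h=4, slot 4 empty -> index 4.
Table: [572, 19, -, -, 154, 355, -, 653, 942, 487, -, 851, 917]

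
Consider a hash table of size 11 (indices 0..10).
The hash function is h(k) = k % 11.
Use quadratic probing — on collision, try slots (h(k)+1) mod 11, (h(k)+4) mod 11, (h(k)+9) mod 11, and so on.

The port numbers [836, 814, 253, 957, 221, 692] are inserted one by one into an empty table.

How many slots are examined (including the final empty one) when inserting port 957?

4

Insert 836: h=0, slot 0 empty => index 0.
Insert 814: h=0, slot 0 occupied => index 1.
Insert 253: h=0, slots 0,1 occupied => index 4.
Insert 957: h=0, slots 0,1,4 occupied => index 9.
Insert 221: h=1, slot 1 occupied => index 2.
Insert 692: h=10, slot 10 empty => index 10.
Table: [836, 814, 221, -, 253, -, -, -, -, 957, 692]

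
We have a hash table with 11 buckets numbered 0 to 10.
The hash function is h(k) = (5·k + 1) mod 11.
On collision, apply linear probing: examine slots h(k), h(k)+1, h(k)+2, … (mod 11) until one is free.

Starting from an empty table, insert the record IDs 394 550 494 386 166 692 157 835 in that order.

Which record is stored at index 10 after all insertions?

Insert 394: h=2, slot 2 empty => index 2.
Insert 550: h=1, slot 1 empty => index 1.
Insert 494: h=7, slot 7 empty => index 7.
Insert 386: h=6, slot 6 empty => index 6.
Insert 166: h=6, slots 6,7 occupied => index 8.
Insert 692: h=7, slots 7,8 occupied => index 9.
Insert 157: h=5, slot 5 empty => index 5.
Insert 835: h=7, slots 7,8,9 occupied => index 10.
Table: [∅, 550, 394, ∅, ∅, 157, 386, 494, 166, 692, 835]

835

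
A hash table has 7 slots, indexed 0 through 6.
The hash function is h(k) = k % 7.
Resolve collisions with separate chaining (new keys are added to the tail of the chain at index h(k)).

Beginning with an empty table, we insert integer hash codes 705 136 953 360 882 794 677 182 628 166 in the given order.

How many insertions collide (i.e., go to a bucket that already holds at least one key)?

Insert 705: h=5, bucket 5 empty → new chain.
Insert 136: h=3, bucket 3 empty → new chain.
Insert 953: h=1, bucket 1 empty → new chain.
Insert 360: h=3, bucket 3 nonempty → append to chain.
Insert 882: h=0, bucket 0 empty → new chain.
Insert 794: h=3, bucket 3 nonempty → append to chain.
Insert 677: h=5, bucket 5 nonempty → append to chain.
Insert 182: h=0, bucket 0 nonempty → append to chain.
Insert 628: h=5, bucket 5 nonempty → append to chain.
Insert 166: h=5, bucket 5 nonempty → append to chain.
Final buckets:
0: 882 -> 182
1: 953
2: —
3: 136 -> 360 -> 794
4: —
5: 705 -> 677 -> 628 -> 166
6: —

6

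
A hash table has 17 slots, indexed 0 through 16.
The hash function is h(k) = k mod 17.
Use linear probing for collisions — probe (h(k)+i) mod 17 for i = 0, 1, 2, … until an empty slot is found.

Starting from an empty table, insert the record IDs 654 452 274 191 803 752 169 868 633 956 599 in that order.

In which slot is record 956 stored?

9

Insert 654: h=8, slot 8 empty => index 8.
Insert 452: h=10, slot 10 empty => index 10.
Insert 274: h=2, slot 2 empty => index 2.
Insert 191: h=4, slot 4 empty => index 4.
Insert 803: h=4, slot 4 occupied => index 5.
Insert 752: h=4, slots 4,5 occupied => index 6.
Insert 169: h=16, slot 16 empty => index 16.
Insert 868: h=1, slot 1 empty => index 1.
Insert 633: h=4, slots 4,5,6 occupied => index 7.
Insert 956: h=4, slots 4,5,6,7,8 occupied => index 9.
Insert 599: h=4, slots 4,5,6,7,8,9,10 occupied => index 11.
Table: [∅, 868, 274, ∅, 191, 803, 752, 633, 654, 956, 452, 599, ∅, ∅, ∅, ∅, 169]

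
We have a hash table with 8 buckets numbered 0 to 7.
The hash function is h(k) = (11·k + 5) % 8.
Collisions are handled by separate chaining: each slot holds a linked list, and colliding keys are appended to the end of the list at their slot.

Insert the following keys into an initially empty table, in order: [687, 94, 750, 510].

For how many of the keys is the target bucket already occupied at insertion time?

687 → bucket 2
94 → bucket 7
750 → bucket 7 (collision)
510 → bucket 7 (collision)
Final buckets:
0: -
1: -
2: 687
3: -
4: -
5: -
6: -
7: 94 -> 750 -> 510

2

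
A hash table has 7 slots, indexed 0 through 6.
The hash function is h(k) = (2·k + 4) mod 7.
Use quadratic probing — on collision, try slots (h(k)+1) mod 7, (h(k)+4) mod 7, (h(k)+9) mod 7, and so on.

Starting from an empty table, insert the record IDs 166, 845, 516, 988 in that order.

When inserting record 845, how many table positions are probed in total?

166 hashes to 0; slot 0 is free → place at 0.
845 hashes to 0; 0 taken → place at 1.
516 hashes to 0; 0,1 taken → place at 4.
988 hashes to 6; slot 6 is free → place at 6.
Table: [166, 845, —, —, 516, —, 988]

2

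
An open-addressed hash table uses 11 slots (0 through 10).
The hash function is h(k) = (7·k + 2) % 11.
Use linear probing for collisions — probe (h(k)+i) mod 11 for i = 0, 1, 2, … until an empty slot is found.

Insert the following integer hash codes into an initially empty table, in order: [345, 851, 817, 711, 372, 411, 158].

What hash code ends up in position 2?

Insert 345: h=8, slot 8 empty → index 8.
Insert 851: h=8, slot 8 occupied → index 9.
Insert 817: h=1, slot 1 empty → index 1.
Insert 711: h=7, slot 7 empty → index 7.
Insert 372: h=10, slot 10 empty → index 10.
Insert 411: h=8, slots 8,9,10 occupied → index 0.
Insert 158: h=8, slots 8,9,10,0,1 occupied → index 2.
Table: [411, 817, 158, ., ., ., ., 711, 345, 851, 372]

158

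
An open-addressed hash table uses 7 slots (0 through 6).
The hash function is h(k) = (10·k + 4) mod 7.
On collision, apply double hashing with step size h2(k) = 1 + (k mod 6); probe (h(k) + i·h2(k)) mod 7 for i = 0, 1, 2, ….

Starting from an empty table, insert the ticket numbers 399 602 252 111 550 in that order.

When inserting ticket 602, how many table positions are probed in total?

2

399 hashes to 4; slot 4 is free -> place at 4.
602 hashes to 4, h2=3; 4 taken -> place at 0.
252 hashes to 4, h2=1; 4 taken -> place at 5.
111 hashes to 1; slot 1 is free -> place at 1.
550 hashes to 2; slot 2 is free -> place at 2.
Table: [602, 111, 550, ∅, 399, 252, ∅]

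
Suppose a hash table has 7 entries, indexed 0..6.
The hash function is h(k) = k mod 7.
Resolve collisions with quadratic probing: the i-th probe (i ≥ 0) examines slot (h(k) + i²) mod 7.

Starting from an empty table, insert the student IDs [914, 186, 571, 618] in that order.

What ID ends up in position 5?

914: h=4 -> slot 4
186: h=4, probe 4,5 -> slot 5
571: h=4, probe 4,5,1 -> slot 1
618: h=2 -> slot 2
Table: [—, 571, 618, —, 914, 186, —]

186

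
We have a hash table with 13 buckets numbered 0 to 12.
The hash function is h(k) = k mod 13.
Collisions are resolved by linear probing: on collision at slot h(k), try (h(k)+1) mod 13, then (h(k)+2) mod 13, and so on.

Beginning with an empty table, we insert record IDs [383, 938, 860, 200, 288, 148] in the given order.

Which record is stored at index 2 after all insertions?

383 hashes to 6; slot 6 is free → place at 6.
938 hashes to 2; slot 2 is free → place at 2.
860 hashes to 2; 2 taken → place at 3.
200 hashes to 5; slot 5 is free → place at 5.
288 hashes to 2; 2,3 taken → place at 4.
148 hashes to 5; 5,6 taken → place at 7.
Table: [_, _, 938, 860, 288, 200, 383, 148, _, _, _, _, _]

938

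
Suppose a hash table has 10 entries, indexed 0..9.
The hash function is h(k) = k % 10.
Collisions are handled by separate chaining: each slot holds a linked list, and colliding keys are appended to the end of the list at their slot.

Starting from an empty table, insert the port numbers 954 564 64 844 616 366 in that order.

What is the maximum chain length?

Insert 954: h=4, bucket 4 empty -> new chain.
Insert 564: h=4, bucket 4 nonempty -> append to chain.
Insert 64: h=4, bucket 4 nonempty -> append to chain.
Insert 844: h=4, bucket 4 nonempty -> append to chain.
Insert 616: h=6, bucket 6 empty -> new chain.
Insert 366: h=6, bucket 6 nonempty -> append to chain.
Final buckets:
0: .
1: .
2: .
3: .
4: 954 -> 564 -> 64 -> 844
5: .
6: 616 -> 366
7: .
8: .
9: .

4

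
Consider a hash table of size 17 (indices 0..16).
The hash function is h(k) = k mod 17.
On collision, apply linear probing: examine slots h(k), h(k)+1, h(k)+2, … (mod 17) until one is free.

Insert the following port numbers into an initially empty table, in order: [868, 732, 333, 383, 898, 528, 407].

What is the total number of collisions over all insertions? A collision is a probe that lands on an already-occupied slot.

868: h=1 → slot 1
732: h=1, probe 1,2 → slot 2
333: h=10 → slot 10
383: h=9 → slot 9
898: h=14 → slot 14
528: h=1, probe 1,2,3 → slot 3
407: h=16 → slot 16
Table: [-, 868, 732, 528, -, -, -, -, -, 383, 333, -, -, -, 898, -, 407]

3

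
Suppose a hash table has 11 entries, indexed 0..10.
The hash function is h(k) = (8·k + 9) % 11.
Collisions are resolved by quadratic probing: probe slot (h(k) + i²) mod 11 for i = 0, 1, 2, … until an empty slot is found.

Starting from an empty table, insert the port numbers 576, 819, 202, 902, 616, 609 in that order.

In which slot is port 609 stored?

1

576: h=8 → slot 8
819: h=5 → slot 5
202: h=8, probe 8,9 → slot 9
902: h=9, probe 9,10 → slot 10
616: h=9, probe 9,10,2 → slot 2
609: h=8, probe 8,9,1 → slot 1
Table: [., 609, 616, ., ., 819, ., ., 576, 202, 902]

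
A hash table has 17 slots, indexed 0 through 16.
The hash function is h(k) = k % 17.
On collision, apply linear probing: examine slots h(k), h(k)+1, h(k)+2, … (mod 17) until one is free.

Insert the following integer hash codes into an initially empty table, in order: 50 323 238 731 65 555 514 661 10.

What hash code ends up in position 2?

731

Insert 50: h=16, slot 16 empty → index 16.
Insert 323: h=0, slot 0 empty → index 0.
Insert 238: h=0, slot 0 occupied → index 1.
Insert 731: h=0, slots 0,1 occupied → index 2.
Insert 65: h=14, slot 14 empty → index 14.
Insert 555: h=11, slot 11 empty → index 11.
Insert 514: h=4, slot 4 empty → index 4.
Insert 661: h=15, slot 15 empty → index 15.
Insert 10: h=10, slot 10 empty → index 10.
Table: [323, 238, 731, —, 514, —, —, —, —, —, 10, 555, —, —, 65, 661, 50]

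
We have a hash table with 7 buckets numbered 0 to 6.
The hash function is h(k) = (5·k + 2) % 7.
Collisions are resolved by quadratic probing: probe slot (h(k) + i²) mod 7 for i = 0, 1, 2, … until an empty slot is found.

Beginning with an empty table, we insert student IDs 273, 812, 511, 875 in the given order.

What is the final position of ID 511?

6

273: h=2 → slot 2
812: h=2, probe 2,3 → slot 3
511: h=2, probe 2,3,6 → slot 6
875: h=2, probe 2,3,6,4 → slot 4
Table: [-, -, 273, 812, 875, -, 511]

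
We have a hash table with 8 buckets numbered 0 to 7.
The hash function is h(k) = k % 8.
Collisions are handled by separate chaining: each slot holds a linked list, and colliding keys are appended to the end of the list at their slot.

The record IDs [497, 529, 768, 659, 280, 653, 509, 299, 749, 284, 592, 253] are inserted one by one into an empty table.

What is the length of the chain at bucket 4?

1

Insert 497: h=1, bucket 1 empty -> new chain.
Insert 529: h=1, bucket 1 nonempty -> append to chain.
Insert 768: h=0, bucket 0 empty -> new chain.
Insert 659: h=3, bucket 3 empty -> new chain.
Insert 280: h=0, bucket 0 nonempty -> append to chain.
Insert 653: h=5, bucket 5 empty -> new chain.
Insert 509: h=5, bucket 5 nonempty -> append to chain.
Insert 299: h=3, bucket 3 nonempty -> append to chain.
Insert 749: h=5, bucket 5 nonempty -> append to chain.
Insert 284: h=4, bucket 4 empty -> new chain.
Insert 592: h=0, bucket 0 nonempty -> append to chain.
Insert 253: h=5, bucket 5 nonempty -> append to chain.
Final buckets:
0: 768 -> 280 -> 592
1: 497 -> 529
2: _
3: 659 -> 299
4: 284
5: 653 -> 509 -> 749 -> 253
6: _
7: _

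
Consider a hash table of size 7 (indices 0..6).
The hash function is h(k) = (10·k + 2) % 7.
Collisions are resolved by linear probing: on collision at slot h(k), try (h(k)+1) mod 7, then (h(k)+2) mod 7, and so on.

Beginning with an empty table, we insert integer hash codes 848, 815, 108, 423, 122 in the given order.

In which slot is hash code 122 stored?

1

Insert 848: h=5, slot 5 empty → index 5.
Insert 815: h=4, slot 4 empty → index 4.
Insert 108: h=4, slots 4,5 occupied → index 6.
Insert 423: h=4, slots 4,5,6 occupied → index 0.
Insert 122: h=4, slots 4,5,6,0 occupied → index 1.
Table: [423, 122, -, -, 815, 848, 108]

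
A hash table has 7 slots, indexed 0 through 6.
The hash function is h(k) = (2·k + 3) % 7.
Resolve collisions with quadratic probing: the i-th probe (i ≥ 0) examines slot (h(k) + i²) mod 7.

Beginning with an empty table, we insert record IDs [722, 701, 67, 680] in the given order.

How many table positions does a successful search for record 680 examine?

3

722 hashes to 5; slot 5 is free -> place at 5.
701 hashes to 5; 5 taken -> place at 6.
67 hashes to 4; slot 4 is free -> place at 4.
680 hashes to 5; 5,6 taken -> place at 2.
Table: [_, _, 680, _, 67, 722, 701]
Lookup 680: h=5, probe 5,6,2 → found at 2.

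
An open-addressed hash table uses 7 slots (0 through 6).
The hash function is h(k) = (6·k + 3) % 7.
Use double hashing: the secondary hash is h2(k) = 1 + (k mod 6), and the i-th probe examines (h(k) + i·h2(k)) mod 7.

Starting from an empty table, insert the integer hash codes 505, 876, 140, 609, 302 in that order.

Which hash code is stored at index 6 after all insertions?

140

505 hashes to 2; slot 2 is free → place at 2.
876 hashes to 2, h2=1; 2 taken → place at 3.
140 hashes to 3, h2=3; 3 taken → place at 6.
609 hashes to 3, h2=4; 3 taken → place at 0.
302 hashes to 2, h2=3; 2 taken → place at 5.
Table: [609, —, 505, 876, —, 302, 140]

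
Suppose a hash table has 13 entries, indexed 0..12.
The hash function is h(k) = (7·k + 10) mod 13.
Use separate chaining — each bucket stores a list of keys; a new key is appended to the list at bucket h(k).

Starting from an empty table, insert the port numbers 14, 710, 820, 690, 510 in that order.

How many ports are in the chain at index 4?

3

Insert 14: h=4, bucket 4 empty → new chain.
Insert 710: h=1, bucket 1 empty → new chain.
Insert 820: h=4, bucket 4 nonempty → append to chain.
Insert 690: h=4, bucket 4 nonempty → append to chain.
Insert 510: h=5, bucket 5 empty → new chain.
Final buckets:
0: ∅
1: 710
2: ∅
3: ∅
4: 14 -> 820 -> 690
5: 510
6: ∅
7: ∅
8: ∅
9: ∅
10: ∅
11: ∅
12: ∅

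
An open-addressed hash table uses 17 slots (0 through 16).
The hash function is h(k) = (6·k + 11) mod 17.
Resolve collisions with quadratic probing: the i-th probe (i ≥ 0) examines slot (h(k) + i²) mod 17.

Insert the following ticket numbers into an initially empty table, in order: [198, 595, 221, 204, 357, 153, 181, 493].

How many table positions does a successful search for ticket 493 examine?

6

198 hashes to 9; slot 9 is free → place at 9.
595 hashes to 11; slot 11 is free → place at 11.
221 hashes to 11; 11 taken → place at 12.
204 hashes to 11; 11,12 taken → place at 15.
357 hashes to 11; 11,12,15 taken → place at 3.
153 hashes to 11; 11,12,15,3 taken → place at 10.
181 hashes to 9; 9,10 taken → place at 13.
493 hashes to 11; 11,12,15,3,10 taken → place at 2.
Table: [., ., 493, 357, ., ., ., ., ., 198, 153, 595, 221, 181, ., 204, .]
Lookup 493: h=11, probe 11,12,15,3,10,2 → found at 2.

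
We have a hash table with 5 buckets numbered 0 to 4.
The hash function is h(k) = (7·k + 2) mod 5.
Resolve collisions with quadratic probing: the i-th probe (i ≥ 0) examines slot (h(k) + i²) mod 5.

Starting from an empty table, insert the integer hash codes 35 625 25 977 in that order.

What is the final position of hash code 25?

Insert 35: h=2, slot 2 empty → index 2.
Insert 625: h=2, slot 2 occupied → index 3.
Insert 25: h=2, slots 2,3 occupied → index 1.
Insert 977: h=1, slots 1,2 occupied → index 0.
Table: [977, 25, 35, 625, ∅]

1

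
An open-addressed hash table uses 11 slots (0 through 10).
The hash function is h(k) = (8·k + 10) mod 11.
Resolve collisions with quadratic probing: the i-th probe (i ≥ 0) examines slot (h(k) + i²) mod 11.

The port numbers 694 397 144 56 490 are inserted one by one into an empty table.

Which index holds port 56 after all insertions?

694: h=7 → slot 7
397: h=7, probe 7,8 → slot 8
144: h=7, probe 7,8,0 → slot 0
56: h=7, probe 7,8,0,5 → slot 5
490: h=3 → slot 3
Table: [144, ., ., 490, ., 56, ., 694, 397, ., .]

5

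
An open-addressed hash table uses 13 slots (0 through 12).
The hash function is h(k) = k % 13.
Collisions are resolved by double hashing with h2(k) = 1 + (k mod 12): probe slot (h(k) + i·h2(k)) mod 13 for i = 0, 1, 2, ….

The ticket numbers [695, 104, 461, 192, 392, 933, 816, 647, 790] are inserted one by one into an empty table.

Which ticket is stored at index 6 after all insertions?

695

695: h=6 => slot 6
104: h=0 => slot 0
461: h=6, h2=6, probe 6,12 => slot 12
192: h=10 => slot 10
392: h=2 => slot 2
933: h=10, h2=10, probe 10,7 => slot 7
816: h=10, h2=1, probe 10,11 => slot 11
647: h=10, h2=12, probe 10,9 => slot 9
790: h=10, h2=11, probe 10,8 => slot 8
Table: [104, ., 392, ., ., ., 695, 933, 790, 647, 192, 816, 461]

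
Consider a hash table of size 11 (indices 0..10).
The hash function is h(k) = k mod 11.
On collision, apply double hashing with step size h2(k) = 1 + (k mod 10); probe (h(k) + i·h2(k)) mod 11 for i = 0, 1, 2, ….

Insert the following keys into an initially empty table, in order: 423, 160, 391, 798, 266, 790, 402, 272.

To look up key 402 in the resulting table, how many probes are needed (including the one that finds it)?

423 hashes to 5; slot 5 is free → place at 5.
160 hashes to 6; slot 6 is free → place at 6.
391 hashes to 6, h2=2; 6 taken → place at 8.
798 hashes to 6, h2=9; 6 taken → place at 4.
266 hashes to 2; slot 2 is free → place at 2.
790 hashes to 9; slot 9 is free → place at 9.
402 hashes to 6, h2=3; 6,9 taken → place at 1.
272 hashes to 8, h2=3; 8 taken → place at 0.
Table: [272, 402, 266, _, 798, 423, 160, _, 391, 790, _]
Lookup 402: h=6, h2=3, probe 6,9,1 → found at 1.

3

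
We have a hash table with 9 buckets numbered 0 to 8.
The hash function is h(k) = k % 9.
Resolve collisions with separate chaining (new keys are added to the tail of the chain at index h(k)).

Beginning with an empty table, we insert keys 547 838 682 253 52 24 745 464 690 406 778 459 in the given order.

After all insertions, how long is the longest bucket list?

Insert 547: h=7, bucket 7 empty → new chain.
Insert 838: h=1, bucket 1 empty → new chain.
Insert 682: h=7, bucket 7 nonempty → append to chain.
Insert 253: h=1, bucket 1 nonempty → append to chain.
Insert 52: h=7, bucket 7 nonempty → append to chain.
Insert 24: h=6, bucket 6 empty → new chain.
Insert 745: h=7, bucket 7 nonempty → append to chain.
Insert 464: h=5, bucket 5 empty → new chain.
Insert 690: h=6, bucket 6 nonempty → append to chain.
Insert 406: h=1, bucket 1 nonempty → append to chain.
Insert 778: h=4, bucket 4 empty → new chain.
Insert 459: h=0, bucket 0 empty → new chain.
Final buckets:
0: 459
1: 838 -> 253 -> 406
2: —
3: —
4: 778
5: 464
6: 24 -> 690
7: 547 -> 682 -> 52 -> 745
8: —

4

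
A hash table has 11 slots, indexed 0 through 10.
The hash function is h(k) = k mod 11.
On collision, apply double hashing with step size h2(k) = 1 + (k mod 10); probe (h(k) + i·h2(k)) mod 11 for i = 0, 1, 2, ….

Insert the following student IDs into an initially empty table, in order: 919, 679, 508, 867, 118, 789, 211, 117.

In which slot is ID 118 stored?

919: h=6 => slot 6
679: h=8 => slot 8
508: h=2 => slot 2
867: h=9 => slot 9
118: h=8, h2=9, probe 8,6,4 => slot 4
789: h=8, h2=10, probe 8,7 => slot 7
211: h=2, h2=2, probe 2,4,6,8,10 => slot 10
117: h=7, h2=8, probe 7,4,1 => slot 1
Table: [_, 117, 508, _, 118, _, 919, 789, 679, 867, 211]

4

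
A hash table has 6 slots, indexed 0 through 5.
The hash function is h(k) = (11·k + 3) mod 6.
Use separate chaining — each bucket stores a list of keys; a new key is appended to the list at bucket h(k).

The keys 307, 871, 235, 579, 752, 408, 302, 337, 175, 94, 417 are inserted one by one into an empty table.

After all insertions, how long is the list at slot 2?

Insert 307: h=2, bucket 2 empty → new chain.
Insert 871: h=2, bucket 2 nonempty → append to chain.
Insert 235: h=2, bucket 2 nonempty → append to chain.
Insert 579: h=0, bucket 0 empty → new chain.
Insert 752: h=1, bucket 1 empty → new chain.
Insert 408: h=3, bucket 3 empty → new chain.
Insert 302: h=1, bucket 1 nonempty → append to chain.
Insert 337: h=2, bucket 2 nonempty → append to chain.
Insert 175: h=2, bucket 2 nonempty → append to chain.
Insert 94: h=5, bucket 5 empty → new chain.
Insert 417: h=0, bucket 0 nonempty → append to chain.
Final buckets:
0: 579 -> 417
1: 752 -> 302
2: 307 -> 871 -> 235 -> 337 -> 175
3: 408
4: _
5: 94

5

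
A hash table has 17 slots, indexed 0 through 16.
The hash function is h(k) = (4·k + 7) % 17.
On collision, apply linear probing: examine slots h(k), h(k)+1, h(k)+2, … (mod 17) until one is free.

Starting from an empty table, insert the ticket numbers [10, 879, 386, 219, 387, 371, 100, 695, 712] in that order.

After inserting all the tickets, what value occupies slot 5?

386

10 hashes to 13; slot 13 is free => place at 13.
879 hashes to 4; slot 4 is free => place at 4.
386 hashes to 4; 4 taken => place at 5.
219 hashes to 16; slot 16 is free => place at 16.
387 hashes to 8; slot 8 is free => place at 8.
371 hashes to 12; slot 12 is free => place at 12.
100 hashes to 16; 16 taken => place at 0.
695 hashes to 16; 16,0 taken => place at 1.
712 hashes to 16; 16,0,1 taken => place at 2.
Table: [100, 695, 712, _, 879, 386, _, _, 387, _, _, _, 371, 10, _, _, 219]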